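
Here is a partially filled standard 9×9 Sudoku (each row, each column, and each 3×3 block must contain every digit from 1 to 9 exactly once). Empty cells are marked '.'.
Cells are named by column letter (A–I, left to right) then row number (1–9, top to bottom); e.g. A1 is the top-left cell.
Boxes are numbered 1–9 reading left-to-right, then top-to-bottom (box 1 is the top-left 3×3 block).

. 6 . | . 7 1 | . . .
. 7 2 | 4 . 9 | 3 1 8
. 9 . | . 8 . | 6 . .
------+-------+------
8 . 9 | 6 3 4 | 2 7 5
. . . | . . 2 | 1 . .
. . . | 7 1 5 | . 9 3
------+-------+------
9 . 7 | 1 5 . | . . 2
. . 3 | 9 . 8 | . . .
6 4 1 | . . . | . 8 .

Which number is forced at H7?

3

Cell H7 itself could take any of {3, 4, 6} by direct elimination.
Consider where 3 can go in column H.
H1 is out (box 3 already has a 3).
H3 is out (box 3 already has a 3).
H5 is out (box 6 already has a 3).
H8 is out (row 8 already has a 3).
So the only cell in column H that can hold 3 is H7.
Therefore H7 = 3.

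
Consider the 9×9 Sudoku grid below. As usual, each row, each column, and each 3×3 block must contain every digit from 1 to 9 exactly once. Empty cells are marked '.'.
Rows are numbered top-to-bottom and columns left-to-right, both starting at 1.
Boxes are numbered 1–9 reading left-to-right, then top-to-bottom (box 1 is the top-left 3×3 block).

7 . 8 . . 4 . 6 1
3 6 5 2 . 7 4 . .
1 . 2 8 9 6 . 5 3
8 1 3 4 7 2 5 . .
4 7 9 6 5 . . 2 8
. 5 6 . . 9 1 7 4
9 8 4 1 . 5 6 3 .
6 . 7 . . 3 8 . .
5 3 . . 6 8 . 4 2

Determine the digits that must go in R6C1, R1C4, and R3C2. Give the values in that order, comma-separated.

For R6C1:
  Row 6 already contains {1, 4, 5, 6, 7, 9}.
  Column 1 already contains {1, 3, 4, 5, 6, 7, 8, 9}.
  Its 3×3 block (box 4) already contains {1, 3, 4, 5, 6, 7, 8, 9}.
  The only value from 1–9 not eliminated is 2, so R6C1 = 2.
For R1C4:
  Consider where 5 can go in row 1.
  R1C2 is out (column 2 already has a 5).
  R1C5 is out (column 5 already has a 5).
  R1C7 is out (column 7 already has a 5).
  So the only cell in row 1 that can hold 5 is R1C4.
  So R1C4 = 5.
For R3C2:
  Row 3 already contains {1, 2, 3, 5, 6, 8, 9}.
  Column 2 already contains {1, 3, 5, 6, 7, 8}.
  Its 3×3 block (box 1) already contains {1, 2, 3, 5, 6, 7, 8}.
  The only value from 1–9 not eliminated is 4, so R3C2 = 4.

2,5,4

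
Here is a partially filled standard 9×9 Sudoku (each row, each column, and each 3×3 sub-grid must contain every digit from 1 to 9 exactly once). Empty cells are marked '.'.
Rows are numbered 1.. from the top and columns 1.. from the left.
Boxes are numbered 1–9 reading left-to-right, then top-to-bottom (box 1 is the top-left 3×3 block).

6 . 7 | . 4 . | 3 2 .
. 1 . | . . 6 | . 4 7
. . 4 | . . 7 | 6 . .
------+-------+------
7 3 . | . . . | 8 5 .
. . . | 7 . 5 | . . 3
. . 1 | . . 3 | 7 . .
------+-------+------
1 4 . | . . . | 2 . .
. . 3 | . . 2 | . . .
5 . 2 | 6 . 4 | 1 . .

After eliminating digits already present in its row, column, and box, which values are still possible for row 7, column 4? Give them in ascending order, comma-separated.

3,5,8,9

Row 7 already contains {1, 2, 4}.
Column 4 already contains {6, 7}.
Its 3×3 block (box 8) already contains {2, 4, 6}.
Removing those from 1–9 leaves {3, 5, 8, 9} as the candidates for row 7, column 4.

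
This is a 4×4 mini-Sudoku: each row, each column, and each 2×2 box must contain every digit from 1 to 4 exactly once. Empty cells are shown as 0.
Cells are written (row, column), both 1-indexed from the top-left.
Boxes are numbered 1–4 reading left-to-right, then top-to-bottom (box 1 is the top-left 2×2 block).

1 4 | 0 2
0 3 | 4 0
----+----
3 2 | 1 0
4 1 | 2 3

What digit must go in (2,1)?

2

Row 2 already contains {3, 4}.
Column 1 already contains {1, 3, 4}.
Its 2×2 block (box 1) already contains {1, 3, 4}.
The only value from 1–4 not eliminated is 2, so (2,1) = 2.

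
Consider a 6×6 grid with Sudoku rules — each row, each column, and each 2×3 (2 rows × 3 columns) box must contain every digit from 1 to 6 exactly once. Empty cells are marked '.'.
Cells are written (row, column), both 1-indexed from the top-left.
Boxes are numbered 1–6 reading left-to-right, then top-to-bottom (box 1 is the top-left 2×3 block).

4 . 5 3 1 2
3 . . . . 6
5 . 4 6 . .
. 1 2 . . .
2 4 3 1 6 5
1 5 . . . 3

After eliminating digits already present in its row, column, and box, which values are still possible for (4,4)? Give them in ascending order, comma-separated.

Row 4 already contains {1, 2}.
Column 4 already contains {1, 3, 6}.
Its 2×3 block (box 4) already contains {6}.
Removing those from 1–6 leaves {4, 5} as the candidates for (4,4).

4,5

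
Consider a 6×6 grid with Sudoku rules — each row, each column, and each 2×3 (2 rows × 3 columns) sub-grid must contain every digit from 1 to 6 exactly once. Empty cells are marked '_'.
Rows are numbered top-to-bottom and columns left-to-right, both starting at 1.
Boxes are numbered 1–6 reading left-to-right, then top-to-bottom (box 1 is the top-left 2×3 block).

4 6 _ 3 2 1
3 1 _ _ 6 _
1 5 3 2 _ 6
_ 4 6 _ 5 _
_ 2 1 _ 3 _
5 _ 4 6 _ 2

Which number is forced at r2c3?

Cell r2c3 itself could take any of {2, 5} by direct elimination.
Consider where 2 can go in box 1.
r1c3 is out (row 1 already has a 2).
So the only cell in box 1 that can hold 2 is r2c3.
Therefore r2c3 = 2.

2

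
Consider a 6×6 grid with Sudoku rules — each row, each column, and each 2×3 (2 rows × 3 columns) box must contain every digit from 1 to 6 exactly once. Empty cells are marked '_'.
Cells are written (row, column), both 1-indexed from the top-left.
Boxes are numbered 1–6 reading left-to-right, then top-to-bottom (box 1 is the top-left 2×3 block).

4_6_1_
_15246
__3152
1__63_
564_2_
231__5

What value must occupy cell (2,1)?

3

Row 2 already contains {1, 2, 4, 5, 6}.
Column 1 already contains {1, 2, 4, 5}.
Its 2×3 block (box 1) already contains {1, 4, 5, 6}.
The only value from 1–6 not eliminated is 3, so (2,1) = 3.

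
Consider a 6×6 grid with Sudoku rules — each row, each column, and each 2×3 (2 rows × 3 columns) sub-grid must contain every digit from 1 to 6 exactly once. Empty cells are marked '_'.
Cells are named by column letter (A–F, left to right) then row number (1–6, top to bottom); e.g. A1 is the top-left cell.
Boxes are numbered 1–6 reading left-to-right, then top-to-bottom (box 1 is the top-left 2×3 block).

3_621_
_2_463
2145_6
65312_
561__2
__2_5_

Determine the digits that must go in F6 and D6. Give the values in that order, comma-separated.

1,6

For F6:
  Consider where 1 can go in column F.
  F1 is out (row 1 already has a 1).
  F4 is out (row 4 already has a 1).
  So the only cell in column F that can hold 1 is F6.
  So F6 = 1.
For D6:
  Consider where 6 can go in box 6.
  D5 is out (row 5 already has a 6).
  E5 is out (row 5 already has a 6).
  F6 is out (column F already has a 6).
  So the only cell in box 6 that can hold 6 is D6.
  So D6 = 6.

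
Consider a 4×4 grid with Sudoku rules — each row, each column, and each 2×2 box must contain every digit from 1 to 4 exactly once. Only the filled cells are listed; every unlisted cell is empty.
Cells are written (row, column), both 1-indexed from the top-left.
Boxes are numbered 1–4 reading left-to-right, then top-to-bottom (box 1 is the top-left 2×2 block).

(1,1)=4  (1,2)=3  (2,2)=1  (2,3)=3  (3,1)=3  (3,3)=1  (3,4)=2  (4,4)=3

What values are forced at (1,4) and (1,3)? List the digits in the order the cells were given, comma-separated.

For (1,4):
  Row 1 already contains {3, 4}.
  Column 4 already contains {2, 3}.
  Its 2×2 block (box 2) already contains {3}.
  The only value from 1–4 not eliminated is 1, so (1,4) = 1.
For (1,3):
  Row 1 already contains {3, 4}.
  Column 3 already contains {1, 3}.
  Its 2×2 block (box 2) already contains {3}.
  The only value from 1–4 not eliminated is 2, so (1,3) = 2.

1,2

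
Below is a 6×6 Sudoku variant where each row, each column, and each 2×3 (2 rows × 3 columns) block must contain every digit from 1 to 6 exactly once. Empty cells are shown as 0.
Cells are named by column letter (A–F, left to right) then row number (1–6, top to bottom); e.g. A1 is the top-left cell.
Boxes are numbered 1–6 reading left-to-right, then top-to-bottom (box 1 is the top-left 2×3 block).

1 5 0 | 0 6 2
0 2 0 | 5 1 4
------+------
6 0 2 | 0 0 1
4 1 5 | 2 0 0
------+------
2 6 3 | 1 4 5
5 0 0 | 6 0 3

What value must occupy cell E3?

5

Cell E3 itself could take any of {3, 5} by direct elimination.
Consider where 5 can go in row 3.
B3 is out (column B already has a 5).
D3 is out (column D already has a 5).
So the only cell in row 3 that can hold 5 is E3.
Therefore E3 = 5.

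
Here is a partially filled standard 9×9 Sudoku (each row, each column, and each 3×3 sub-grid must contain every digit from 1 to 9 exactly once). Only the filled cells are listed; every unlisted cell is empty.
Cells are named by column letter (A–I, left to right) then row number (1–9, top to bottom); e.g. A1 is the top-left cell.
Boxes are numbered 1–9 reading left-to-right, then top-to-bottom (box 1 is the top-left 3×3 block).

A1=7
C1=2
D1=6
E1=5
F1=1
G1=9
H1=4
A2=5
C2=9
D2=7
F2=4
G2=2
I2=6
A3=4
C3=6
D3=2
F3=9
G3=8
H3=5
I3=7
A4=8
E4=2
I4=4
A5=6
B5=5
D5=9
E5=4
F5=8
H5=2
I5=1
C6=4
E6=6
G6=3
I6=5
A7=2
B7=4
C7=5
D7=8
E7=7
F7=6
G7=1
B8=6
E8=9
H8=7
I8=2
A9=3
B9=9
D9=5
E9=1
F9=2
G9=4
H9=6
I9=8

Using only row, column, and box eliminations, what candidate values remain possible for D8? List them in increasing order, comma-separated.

3,4

Row 8 already contains {2, 6, 7, 9}.
Column D already contains {2, 5, 6, 7, 8, 9}.
Its 3×3 block (box 8) already contains {1, 2, 5, 6, 7, 8, 9}.
Removing those from 1–9 leaves {3, 4} as the candidates for D8.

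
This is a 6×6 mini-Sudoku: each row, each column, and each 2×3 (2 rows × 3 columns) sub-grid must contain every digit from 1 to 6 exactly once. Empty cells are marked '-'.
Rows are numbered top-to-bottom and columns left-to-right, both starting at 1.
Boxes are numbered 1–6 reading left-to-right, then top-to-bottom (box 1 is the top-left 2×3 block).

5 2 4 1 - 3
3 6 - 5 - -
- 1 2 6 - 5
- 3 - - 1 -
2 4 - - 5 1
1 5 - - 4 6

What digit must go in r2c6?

4

Cell r2c6 itself could take any of {2, 4} by direct elimination.
Consider where 4 can go in box 2.
r1c5 is out (row 1 already has a 4).
r2c5 is out (column 5 already has a 4).
So the only cell in box 2 that can hold 4 is r2c6.
Therefore r2c6 = 4.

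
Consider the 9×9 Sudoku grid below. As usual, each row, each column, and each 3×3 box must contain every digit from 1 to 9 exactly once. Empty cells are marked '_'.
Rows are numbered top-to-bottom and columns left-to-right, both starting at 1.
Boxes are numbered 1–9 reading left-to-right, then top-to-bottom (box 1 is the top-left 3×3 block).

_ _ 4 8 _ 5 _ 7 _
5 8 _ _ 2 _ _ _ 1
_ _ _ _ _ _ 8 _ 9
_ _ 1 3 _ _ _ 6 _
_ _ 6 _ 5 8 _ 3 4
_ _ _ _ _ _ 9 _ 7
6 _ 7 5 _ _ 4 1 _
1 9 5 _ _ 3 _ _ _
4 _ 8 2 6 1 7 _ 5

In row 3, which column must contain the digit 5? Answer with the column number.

8

Consider where 5 can go in row 3.
r3c1 is out (column 1 already has a 5). r3c2 is out (box 1 already has a 5). r3c3 is out (column 3 already has a 5). r3c4 is out (column 4 already has a 5). The remaining empty cells in row 3 are similarly blocked.
So the only cell in row 3 that can hold 5 is r3c8.
That is column 8.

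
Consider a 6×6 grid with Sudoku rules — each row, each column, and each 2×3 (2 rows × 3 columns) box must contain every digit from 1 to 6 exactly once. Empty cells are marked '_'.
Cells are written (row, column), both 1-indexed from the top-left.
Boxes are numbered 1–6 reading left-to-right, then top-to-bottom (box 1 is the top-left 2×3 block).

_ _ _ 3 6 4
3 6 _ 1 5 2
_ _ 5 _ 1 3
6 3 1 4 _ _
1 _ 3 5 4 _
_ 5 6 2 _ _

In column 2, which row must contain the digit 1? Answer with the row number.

Consider where 1 can go in column 2.
(3,2) is out (row 3 already has a 1).
(5,2) is out (row 5 already has a 1).
So the only cell in column 2 that can hold 1 is (1,2).
That is row 1.

1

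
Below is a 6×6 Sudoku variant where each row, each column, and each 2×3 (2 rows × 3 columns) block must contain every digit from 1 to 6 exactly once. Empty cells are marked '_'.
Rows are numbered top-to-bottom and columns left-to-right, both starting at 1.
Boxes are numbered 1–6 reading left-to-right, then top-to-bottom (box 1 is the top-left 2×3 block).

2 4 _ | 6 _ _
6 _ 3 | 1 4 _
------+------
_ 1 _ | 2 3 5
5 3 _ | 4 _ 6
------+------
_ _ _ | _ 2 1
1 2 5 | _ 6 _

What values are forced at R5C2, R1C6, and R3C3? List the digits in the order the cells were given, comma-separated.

6,3,6

For R5C2:
  Row 5 already contains {1, 2}.
  Column 2 already contains {1, 2, 3, 4}.
  Its 2×3 block (box 5) already contains {1, 2, 5}.
  The only value from 1–6 not eliminated is 6, so R5C2 = 6.
For R1C6:
  Row 1 already contains {2, 4, 6}.
  Column 6 already contains {1, 5, 6}.
  Its 2×3 block (box 2) already contains {1, 4, 6}.
  The only value from 1–6 not eliminated is 3, so R1C6 = 3.
For R3C3:
  Consider where 6 can go in box 3.
  R3C1 is out (column 1 already has a 6).
  R4C3 is out (row 4 already has a 6).
  So the only cell in box 3 that can hold 6 is R3C3.
  So R3C3 = 6.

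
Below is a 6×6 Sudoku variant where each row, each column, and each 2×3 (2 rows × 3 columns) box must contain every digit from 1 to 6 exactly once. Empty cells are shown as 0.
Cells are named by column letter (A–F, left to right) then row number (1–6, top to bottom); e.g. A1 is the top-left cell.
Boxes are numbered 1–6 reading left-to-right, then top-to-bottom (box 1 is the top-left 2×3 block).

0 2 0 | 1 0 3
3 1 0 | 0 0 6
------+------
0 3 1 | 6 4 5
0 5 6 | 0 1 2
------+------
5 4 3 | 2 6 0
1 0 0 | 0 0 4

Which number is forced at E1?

5

Row 1 already contains {1, 2, 3}.
Column E already contains {1, 4, 6}.
Its 2×3 block (box 2) already contains {1, 3, 6}.
The only value from 1–6 not eliminated is 5, so E1 = 5.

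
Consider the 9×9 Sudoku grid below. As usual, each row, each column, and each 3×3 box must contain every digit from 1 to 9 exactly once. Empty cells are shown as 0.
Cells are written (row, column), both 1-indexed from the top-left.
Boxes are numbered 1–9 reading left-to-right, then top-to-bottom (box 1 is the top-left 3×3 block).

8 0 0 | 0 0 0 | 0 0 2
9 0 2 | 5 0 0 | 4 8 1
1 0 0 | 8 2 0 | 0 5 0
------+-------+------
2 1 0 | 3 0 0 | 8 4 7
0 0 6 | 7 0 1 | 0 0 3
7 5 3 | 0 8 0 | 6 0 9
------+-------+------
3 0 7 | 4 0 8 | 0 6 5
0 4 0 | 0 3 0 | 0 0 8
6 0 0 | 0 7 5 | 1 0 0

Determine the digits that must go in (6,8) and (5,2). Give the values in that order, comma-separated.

1,8

For (6,8):
  Consider where 1 can go in row 6.
  (6,4) is out (box 5 already has a 1).
  (6,6) is out (column 6 already has a 1).
  So the only cell in row 6 that can hold 1 is (6,8).
  So (6,8) = 1.
For (5,2):
  Consider where 8 can go in row 5.
  (5,1) is out (column 1 already has a 8).
  (5,5) is out (column 5 already has a 8).
  (5,7) is out (column 7 already has a 8).
  (5,8) is out (column 8 already has a 8).
  So the only cell in row 5 that can hold 8 is (5,2).
  So (5,2) = 8.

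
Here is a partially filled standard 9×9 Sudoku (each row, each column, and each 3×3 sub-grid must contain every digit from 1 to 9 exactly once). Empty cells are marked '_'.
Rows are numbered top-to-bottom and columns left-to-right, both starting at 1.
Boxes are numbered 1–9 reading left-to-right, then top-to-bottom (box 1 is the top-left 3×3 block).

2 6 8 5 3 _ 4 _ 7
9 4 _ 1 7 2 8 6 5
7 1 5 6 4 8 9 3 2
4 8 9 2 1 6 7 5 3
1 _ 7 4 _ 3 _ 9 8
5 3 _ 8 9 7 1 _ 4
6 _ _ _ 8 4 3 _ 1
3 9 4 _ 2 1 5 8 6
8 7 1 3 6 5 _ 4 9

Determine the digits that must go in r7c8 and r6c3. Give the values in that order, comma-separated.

7,6

For r7c8:
  Consider where 7 can go in column 8.
  r1c8 is out (row 1 already has a 7).
  r6c8 is out (row 6 already has a 7).
  So the only cell in column 8 that can hold 7 is r7c8.
  So r7c8 = 7.
For r6c3:
  Consider where 6 can go in row 6.
  r6c8 is out (column 8 already has a 6).
  So the only cell in row 6 that can hold 6 is r6c3.
  So r6c3 = 6.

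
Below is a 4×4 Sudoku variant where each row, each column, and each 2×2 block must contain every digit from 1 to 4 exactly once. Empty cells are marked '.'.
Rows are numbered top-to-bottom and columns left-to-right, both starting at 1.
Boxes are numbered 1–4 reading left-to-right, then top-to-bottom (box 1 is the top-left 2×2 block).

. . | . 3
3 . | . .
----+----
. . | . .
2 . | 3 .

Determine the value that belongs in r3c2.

3

Cell r3c2 itself could take any of {1, 3, 4} by direct elimination.
Consider where 3 can go in column 2.
r1c2 is out (row 1 already has a 3).
r2c2 is out (row 2 already has a 3).
r4c2 is out (row 4 already has a 3).
So the only cell in column 2 that can hold 3 is r3c2.
Therefore r3c2 = 3.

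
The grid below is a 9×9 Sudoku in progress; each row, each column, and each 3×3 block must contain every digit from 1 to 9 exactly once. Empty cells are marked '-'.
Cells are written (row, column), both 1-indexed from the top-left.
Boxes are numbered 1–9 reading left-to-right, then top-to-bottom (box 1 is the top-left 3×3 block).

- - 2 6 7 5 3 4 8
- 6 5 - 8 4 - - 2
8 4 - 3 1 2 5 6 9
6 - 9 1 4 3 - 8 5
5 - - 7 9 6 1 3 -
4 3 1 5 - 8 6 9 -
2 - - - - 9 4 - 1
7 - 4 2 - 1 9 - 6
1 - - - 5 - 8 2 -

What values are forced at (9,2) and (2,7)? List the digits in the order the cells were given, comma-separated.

For (9,2):
  Row 9 already contains {1, 2, 5, 8}.
  Column 2 already contains {3, 4, 6}.
  Its 3×3 block (box 7) already contains {1, 2, 4, 7}.
  The only value from 1–9 not eliminated is 9, so (9,2) = 9.
For (2,7):
  Row 2 already contains {2, 4, 5, 6, 8}.
  Column 7 already contains {1, 3, 4, 5, 6, 8, 9}.
  Its 3×3 block (box 3) already contains {2, 3, 4, 5, 6, 8, 9}.
  The only value from 1–9 not eliminated is 7, so (2,7) = 7.

9,7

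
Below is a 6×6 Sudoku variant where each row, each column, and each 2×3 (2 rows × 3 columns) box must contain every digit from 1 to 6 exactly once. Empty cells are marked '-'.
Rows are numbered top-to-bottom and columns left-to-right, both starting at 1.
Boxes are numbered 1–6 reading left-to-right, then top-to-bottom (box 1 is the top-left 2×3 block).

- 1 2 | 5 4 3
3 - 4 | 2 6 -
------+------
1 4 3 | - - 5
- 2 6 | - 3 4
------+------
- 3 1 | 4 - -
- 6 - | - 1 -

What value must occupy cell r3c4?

6

Row 3 already contains {1, 3, 4, 5}.
Column 4 already contains {2, 4, 5}.
Its 2×3 block (box 4) already contains {3, 4, 5}.
The only value from 1–6 not eliminated is 6, so r3c4 = 6.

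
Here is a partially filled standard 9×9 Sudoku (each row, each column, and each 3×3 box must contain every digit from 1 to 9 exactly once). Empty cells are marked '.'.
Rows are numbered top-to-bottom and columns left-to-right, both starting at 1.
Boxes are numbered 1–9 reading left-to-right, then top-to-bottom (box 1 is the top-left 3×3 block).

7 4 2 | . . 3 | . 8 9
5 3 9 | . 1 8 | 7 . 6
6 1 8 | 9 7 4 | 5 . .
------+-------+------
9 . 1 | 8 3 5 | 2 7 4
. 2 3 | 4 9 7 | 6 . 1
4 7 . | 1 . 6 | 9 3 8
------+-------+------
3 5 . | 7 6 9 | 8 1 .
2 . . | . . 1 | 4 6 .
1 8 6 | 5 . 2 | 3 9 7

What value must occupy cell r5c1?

8

Row 5 already contains {1, 2, 3, 4, 6, 7, 9}.
Column 1 already contains {1, 2, 3, 4, 5, 6, 7, 9}.
Its 3×3 block (box 4) already contains {1, 2, 3, 4, 7, 9}.
The only value from 1–9 not eliminated is 8, so r5c1 = 8.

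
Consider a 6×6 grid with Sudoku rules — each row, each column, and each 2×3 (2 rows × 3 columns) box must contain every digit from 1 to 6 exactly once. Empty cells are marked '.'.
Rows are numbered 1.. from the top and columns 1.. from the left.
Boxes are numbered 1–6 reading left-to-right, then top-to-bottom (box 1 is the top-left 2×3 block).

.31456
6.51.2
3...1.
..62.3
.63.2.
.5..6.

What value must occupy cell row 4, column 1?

5

Cell row 4, column 1 itself could take any of {1, 4, 5} by direct elimination.
Consider where 5 can go in row 4.
row 4, column 2 is out (column 2 already has a 5).
row 4, column 5 is out (column 5 already has a 5).
So the only cell in row 4 that can hold 5 is row 4, column 1.
Therefore row 4, column 1 = 5.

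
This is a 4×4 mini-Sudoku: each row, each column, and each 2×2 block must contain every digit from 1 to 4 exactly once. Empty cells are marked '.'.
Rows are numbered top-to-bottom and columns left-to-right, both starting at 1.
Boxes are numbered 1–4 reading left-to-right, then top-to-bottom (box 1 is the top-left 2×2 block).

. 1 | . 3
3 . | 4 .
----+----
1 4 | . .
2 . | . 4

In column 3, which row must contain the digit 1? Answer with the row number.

4

Consider where 1 can go in column 3.
R1C3 is out (row 1 already has a 1).
R3C3 is out (row 3 already has a 1).
So the only cell in column 3 that can hold 1 is R4C3.
That is row 4.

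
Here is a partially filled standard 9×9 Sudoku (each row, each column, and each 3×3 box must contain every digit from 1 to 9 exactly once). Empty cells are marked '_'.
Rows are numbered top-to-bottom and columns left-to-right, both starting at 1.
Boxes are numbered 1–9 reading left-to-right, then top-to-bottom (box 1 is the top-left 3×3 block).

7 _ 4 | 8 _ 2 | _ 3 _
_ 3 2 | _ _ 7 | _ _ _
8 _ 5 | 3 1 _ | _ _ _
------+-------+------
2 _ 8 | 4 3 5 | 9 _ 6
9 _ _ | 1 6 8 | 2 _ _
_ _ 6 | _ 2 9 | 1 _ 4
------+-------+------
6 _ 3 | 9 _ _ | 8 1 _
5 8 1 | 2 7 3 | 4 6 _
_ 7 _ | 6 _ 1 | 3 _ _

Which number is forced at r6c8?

8

Cell r6c8 itself could take any of {5, 7, 8} by direct elimination.
Consider where 8 can go in box 6.
r4c8 is out (row 4 already has a 8).
r5c8 is out (row 5 already has a 8).
r5c9 is out (row 5 already has a 8).
So the only cell in box 6 that can hold 8 is r6c8.
Therefore r6c8 = 8.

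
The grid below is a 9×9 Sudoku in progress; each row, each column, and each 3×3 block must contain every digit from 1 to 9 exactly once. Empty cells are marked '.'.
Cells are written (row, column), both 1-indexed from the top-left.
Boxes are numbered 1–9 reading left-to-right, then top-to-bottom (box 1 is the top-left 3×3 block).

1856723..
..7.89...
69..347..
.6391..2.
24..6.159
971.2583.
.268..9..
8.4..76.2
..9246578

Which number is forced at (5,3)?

Row 5 already contains {1, 2, 4, 5, 6, 9}.
Column 3 already contains {1, 3, 4, 5, 6, 7, 9}.
Its 3×3 block (box 4) already contains {1, 2, 3, 4, 6, 7, 9}.
The only value from 1–9 not eliminated is 8, so (5,3) = 8.

8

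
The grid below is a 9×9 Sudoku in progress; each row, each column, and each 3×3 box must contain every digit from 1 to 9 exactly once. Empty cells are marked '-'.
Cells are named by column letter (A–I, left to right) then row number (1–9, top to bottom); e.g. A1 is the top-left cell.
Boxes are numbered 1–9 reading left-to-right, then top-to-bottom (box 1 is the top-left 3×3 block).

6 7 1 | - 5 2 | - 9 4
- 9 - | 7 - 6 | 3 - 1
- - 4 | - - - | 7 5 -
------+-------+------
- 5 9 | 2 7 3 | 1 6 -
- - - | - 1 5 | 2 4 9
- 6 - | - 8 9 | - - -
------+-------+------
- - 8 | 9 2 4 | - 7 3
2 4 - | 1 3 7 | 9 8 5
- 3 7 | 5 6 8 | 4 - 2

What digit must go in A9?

Cell A9 itself could take any of {1, 9} by direct elimination.
Consider where 9 can go in row 9.
H9 is out (column H already has a 9).
So the only cell in row 9 that can hold 9 is A9.
Therefore A9 = 9.

9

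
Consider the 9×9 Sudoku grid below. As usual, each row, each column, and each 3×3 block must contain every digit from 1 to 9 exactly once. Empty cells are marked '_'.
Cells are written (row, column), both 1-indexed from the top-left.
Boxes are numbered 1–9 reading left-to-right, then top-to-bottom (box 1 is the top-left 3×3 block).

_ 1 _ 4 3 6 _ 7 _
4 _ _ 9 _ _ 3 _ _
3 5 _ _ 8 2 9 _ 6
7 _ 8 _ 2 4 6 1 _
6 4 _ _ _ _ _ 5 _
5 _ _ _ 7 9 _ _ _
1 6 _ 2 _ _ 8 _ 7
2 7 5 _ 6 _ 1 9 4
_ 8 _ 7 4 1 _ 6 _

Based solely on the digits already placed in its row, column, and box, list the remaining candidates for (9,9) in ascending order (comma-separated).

Row 9 already contains {1, 4, 6, 7, 8}.
Column 9 already contains {4, 6, 7}.
Its 3×3 block (box 9) already contains {1, 4, 6, 7, 8, 9}.
Removing those from 1–9 leaves {2, 3, 5} as the candidates for (9,9).

2,3,5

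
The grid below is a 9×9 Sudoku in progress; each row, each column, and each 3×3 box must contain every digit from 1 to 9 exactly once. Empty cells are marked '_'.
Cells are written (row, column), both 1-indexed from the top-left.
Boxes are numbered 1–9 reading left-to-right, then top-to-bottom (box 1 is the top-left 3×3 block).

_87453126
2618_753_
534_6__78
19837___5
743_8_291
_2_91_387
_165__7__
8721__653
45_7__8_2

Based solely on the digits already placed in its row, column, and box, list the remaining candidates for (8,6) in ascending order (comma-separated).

Row 8 already contains {1, 2, 3, 5, 6, 7, 8}.
Column 6 already contains {3, 7}.
Its 3×3 block (box 8) already contains {1, 5, 7}.
Removing those from 1–9 leaves {4, 9} as the candidates for (8,6).

4,9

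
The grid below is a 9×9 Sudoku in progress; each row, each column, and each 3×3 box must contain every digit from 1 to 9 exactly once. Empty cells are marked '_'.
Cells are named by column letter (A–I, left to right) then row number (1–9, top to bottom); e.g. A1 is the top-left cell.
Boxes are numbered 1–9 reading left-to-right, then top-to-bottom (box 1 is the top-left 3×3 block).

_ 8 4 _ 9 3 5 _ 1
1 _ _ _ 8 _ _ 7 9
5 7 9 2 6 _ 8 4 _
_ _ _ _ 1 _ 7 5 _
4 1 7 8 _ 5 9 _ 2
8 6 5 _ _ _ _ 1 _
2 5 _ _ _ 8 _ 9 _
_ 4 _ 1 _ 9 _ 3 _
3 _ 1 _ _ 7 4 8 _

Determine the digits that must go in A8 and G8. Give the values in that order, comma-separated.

7,2

For A8:
  Consider where 7 can go in column A.
  A1 is out (box 1 already has a 7).
  A4 is out (row 4 already has a 7).
  So the only cell in column A that can hold 7 is A8.
  So A8 = 7.
For G8:
  Consider where 2 can go in box 9.
  G7 is out (row 7 already has a 2).
  I7 is out (row 7 already has a 2).
  I8 is out (column I already has a 2).
  I9 is out (column I already has a 2).
  So the only cell in box 9 that can hold 2 is G8.
  So G8 = 2.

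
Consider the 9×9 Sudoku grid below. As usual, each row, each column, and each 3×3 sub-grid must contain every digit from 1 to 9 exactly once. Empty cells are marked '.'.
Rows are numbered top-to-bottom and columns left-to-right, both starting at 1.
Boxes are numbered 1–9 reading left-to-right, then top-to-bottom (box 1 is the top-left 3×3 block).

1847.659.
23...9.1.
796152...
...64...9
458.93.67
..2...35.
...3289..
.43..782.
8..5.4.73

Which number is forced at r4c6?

5

Cell r4c6 itself could take any of {1, 5} by direct elimination.
Consider where 5 can go in row 4.
r4c1 is out (box 4 already has a 5).
r4c2 is out (column 2 already has a 5).
r4c3 is out (box 4 already has a 5).
r4c7 is out (column 7 already has a 5).
r4c8 is out (column 8 already has a 5).
So the only cell in row 4 that can hold 5 is r4c6.
Therefore r4c6 = 5.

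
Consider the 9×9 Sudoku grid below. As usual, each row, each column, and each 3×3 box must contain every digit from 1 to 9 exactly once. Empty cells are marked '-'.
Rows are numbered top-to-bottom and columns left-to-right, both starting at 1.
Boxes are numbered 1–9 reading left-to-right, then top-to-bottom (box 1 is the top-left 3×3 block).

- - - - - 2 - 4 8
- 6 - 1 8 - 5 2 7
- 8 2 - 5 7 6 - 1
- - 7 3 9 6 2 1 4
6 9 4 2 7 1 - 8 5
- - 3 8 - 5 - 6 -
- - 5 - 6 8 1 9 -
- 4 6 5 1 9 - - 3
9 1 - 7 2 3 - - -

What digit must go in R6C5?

Row 6 already contains {3, 5, 6, 8}.
Column 5 already contains {1, 2, 5, 6, 7, 8, 9}.
Its 3×3 block (box 5) already contains {1, 2, 3, 5, 6, 7, 8, 9}.
The only value from 1–9 not eliminated is 4, so R6C5 = 4.

4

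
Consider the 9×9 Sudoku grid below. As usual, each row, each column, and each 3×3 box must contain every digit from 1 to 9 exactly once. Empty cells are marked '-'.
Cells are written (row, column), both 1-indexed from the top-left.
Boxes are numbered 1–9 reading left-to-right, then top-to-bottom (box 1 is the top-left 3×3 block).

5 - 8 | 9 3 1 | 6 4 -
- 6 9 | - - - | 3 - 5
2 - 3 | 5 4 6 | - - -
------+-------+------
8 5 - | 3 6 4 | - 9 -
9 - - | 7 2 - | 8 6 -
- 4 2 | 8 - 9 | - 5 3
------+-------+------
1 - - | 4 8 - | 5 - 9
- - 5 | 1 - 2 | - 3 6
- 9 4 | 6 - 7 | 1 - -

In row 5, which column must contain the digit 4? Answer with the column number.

Consider where 4 can go in row 5.
(5,2) is out (column 2 already has a 4).
(5,3) is out (column 3 already has a 4).
(5,6) is out (column 6 already has a 4).
So the only cell in row 5 that can hold 4 is (5,9).
That is column 9.

9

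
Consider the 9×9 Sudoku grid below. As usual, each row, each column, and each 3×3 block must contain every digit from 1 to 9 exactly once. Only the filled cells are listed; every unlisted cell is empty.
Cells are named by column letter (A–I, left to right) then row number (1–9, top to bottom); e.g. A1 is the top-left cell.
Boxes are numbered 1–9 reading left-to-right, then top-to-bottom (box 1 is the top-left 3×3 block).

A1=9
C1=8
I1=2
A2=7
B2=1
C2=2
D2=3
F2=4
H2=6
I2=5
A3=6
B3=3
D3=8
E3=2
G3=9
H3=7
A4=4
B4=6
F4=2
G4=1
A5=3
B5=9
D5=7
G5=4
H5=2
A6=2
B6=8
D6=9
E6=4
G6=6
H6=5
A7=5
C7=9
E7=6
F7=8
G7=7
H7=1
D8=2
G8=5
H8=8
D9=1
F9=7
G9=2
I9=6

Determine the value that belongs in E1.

Cell E1 itself could take any of {1, 5, 7} by direct elimination.
Consider where 7 can go in row 1.
B1 is out (box 1 already has a 7).
D1 is out (column D already has a 7).
F1 is out (column F already has a 7).
G1 is out (column G already has a 7).
H1 is out (column H already has a 7).
So the only cell in row 1 that can hold 7 is E1.
Therefore E1 = 7.

7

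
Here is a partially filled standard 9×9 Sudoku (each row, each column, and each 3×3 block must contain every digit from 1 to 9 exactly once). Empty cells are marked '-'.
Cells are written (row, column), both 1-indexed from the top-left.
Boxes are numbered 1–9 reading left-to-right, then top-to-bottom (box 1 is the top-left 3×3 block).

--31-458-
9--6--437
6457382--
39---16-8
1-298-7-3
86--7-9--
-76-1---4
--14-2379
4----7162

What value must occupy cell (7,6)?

9

Cell (7,6) itself could take any of {3, 5, 9} by direct elimination.
Consider where 9 can go in column 6.
(2,6) is out (row 2 already has a 9).
(5,6) is out (row 5 already has a 9).
(6,6) is out (row 6 already has a 9).
So the only cell in column 6 that can hold 9 is (7,6).
Therefore (7,6) = 9.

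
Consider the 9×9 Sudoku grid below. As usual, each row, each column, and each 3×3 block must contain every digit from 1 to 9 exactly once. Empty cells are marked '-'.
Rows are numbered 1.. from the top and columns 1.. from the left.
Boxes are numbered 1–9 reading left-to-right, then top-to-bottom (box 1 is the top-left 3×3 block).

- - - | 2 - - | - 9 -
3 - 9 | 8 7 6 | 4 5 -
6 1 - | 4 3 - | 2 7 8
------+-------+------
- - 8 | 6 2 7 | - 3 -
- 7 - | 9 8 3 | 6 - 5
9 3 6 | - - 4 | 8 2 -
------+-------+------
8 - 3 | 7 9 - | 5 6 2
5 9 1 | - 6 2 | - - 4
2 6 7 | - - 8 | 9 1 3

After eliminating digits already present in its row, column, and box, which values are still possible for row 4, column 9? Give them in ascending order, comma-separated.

Row 4 already contains {2, 3, 6, 7, 8}.
Column 9 already contains {2, 3, 4, 5, 8}.
Its 3×3 block (box 6) already contains {2, 3, 5, 6, 8}.
Removing those from 1–9 leaves {1, 9} as the candidates for row 4, column 9.

1,9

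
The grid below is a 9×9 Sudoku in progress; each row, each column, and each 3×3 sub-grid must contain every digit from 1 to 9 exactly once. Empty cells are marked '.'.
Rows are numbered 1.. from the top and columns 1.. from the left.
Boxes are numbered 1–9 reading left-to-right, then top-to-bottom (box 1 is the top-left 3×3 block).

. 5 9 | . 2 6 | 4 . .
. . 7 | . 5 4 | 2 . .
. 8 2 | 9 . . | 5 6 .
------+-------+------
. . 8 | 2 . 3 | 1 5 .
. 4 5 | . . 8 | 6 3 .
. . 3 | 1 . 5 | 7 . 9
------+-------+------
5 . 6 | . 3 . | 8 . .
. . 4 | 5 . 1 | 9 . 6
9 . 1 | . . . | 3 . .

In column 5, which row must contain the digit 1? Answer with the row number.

3

Consider where 1 can go in column 5.
row 4, column 5 is out (row 4 already has a 1).
row 5, column 5 is out (box 5 already has a 1).
row 6, column 5 is out (row 6 already has a 1).
row 8, column 5 is out (row 8 already has a 1).
row 9, column 5 is out (row 9 already has a 1).
So the only cell in column 5 that can hold 1 is row 3, column 5.
That is row 3.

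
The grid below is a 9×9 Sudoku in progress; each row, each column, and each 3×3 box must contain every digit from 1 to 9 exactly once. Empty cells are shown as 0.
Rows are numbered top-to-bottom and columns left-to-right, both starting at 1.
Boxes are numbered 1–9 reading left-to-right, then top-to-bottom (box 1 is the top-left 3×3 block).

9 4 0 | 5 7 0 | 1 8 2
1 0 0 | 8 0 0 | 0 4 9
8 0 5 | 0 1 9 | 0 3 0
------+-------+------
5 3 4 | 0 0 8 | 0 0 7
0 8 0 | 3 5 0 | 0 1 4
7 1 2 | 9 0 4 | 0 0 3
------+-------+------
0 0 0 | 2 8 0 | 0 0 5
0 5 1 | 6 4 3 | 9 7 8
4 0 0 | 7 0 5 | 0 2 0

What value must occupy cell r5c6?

7

Cell r5c6 itself could take any of {2, 6, 7} by direct elimination.
Consider where 7 can go in row 5.
r5c1 is out (column 1 already has a 7).
r5c3 is out (box 4 already has a 7).
r5c7 is out (box 6 already has a 7).
So the only cell in row 5 that can hold 7 is r5c6.
Therefore r5c6 = 7.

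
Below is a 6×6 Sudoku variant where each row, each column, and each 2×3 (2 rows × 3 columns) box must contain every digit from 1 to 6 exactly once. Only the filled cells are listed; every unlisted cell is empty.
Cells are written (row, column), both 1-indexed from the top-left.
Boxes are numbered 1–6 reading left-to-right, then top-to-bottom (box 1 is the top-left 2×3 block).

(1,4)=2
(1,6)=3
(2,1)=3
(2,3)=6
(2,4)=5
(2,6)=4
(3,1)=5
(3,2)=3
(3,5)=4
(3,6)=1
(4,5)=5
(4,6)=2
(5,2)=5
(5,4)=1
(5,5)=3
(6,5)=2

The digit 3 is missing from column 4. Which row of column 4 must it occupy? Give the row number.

Consider where 3 can go in column 4.
(3,4) is out (row 3 already has a 3).
(6,4) is out (box 6 already has a 3).
So the only cell in column 4 that can hold 3 is (4,4).
That is row 4.

4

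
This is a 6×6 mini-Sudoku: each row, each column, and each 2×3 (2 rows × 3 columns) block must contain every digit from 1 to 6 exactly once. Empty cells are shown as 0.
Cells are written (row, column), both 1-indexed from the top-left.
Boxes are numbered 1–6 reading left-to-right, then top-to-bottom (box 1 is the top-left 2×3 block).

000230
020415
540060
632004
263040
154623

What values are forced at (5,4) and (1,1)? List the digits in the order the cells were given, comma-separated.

For (5,4):
  Consider where 5 can go in row 5.
  (5,6) is out (column 6 already has a 5).
  So the only cell in row 5 that can hold 5 is (5,4).
  So (5,4) = 5.
For (1,1):
  Row 1 already contains {2, 3}.
  Column 1 already contains {1, 2, 5, 6}.
  Its 2×3 block (box 1) already contains {2}.
  The only value from 1–6 not eliminated is 4, so (1,1) = 4.

5,4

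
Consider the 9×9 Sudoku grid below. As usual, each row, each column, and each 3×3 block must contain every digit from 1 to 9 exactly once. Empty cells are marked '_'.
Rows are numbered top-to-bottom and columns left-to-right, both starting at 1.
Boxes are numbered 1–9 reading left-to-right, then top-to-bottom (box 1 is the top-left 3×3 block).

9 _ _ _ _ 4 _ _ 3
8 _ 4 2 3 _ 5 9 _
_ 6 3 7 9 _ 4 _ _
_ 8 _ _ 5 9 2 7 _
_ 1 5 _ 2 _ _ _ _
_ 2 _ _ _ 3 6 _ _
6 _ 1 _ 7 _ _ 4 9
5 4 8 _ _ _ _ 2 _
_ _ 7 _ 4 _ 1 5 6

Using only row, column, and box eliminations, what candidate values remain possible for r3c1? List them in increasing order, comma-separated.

1,2

Row 3 already contains {3, 4, 6, 7, 9}.
Column 1 already contains {5, 6, 8, 9}.
Its 3×3 block (box 1) already contains {3, 4, 6, 8, 9}.
Removing those from 1–9 leaves {1, 2} as the candidates for r3c1.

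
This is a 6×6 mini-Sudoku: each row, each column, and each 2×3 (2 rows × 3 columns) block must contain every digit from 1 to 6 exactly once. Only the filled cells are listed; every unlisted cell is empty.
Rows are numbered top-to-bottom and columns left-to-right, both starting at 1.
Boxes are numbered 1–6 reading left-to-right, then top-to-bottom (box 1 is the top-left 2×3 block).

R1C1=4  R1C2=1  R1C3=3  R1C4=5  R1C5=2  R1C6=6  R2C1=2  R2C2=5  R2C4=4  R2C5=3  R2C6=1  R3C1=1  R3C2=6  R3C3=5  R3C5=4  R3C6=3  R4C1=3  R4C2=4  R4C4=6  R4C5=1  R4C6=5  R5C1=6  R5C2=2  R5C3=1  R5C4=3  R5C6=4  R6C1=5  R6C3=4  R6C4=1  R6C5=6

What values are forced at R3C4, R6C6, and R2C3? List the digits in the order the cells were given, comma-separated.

2,2,6

For R3C4:
  Row 3 already contains {1, 3, 4, 5, 6}.
  Column 4 already contains {1, 3, 4, 5, 6}.
  Its 2×3 block (box 4) already contains {1, 3, 4, 5, 6}.
  The only value from 1–6 not eliminated is 2, so R3C4 = 2.
For R6C6:
  Row 6 already contains {1, 4, 5, 6}.
  Column 6 already contains {1, 3, 4, 5, 6}.
  Its 2×3 block (box 6) already contains {1, 3, 4, 6}.
  The only value from 1–6 not eliminated is 2, so R6C6 = 2.
For R2C3:
  Row 2 already contains {1, 2, 3, 4, 5}.
  Column 3 already contains {1, 3, 4, 5}.
  Its 2×3 block (box 1) already contains {1, 2, 3, 4, 5}.
  The only value from 1–6 not eliminated is 6, so R2C3 = 6.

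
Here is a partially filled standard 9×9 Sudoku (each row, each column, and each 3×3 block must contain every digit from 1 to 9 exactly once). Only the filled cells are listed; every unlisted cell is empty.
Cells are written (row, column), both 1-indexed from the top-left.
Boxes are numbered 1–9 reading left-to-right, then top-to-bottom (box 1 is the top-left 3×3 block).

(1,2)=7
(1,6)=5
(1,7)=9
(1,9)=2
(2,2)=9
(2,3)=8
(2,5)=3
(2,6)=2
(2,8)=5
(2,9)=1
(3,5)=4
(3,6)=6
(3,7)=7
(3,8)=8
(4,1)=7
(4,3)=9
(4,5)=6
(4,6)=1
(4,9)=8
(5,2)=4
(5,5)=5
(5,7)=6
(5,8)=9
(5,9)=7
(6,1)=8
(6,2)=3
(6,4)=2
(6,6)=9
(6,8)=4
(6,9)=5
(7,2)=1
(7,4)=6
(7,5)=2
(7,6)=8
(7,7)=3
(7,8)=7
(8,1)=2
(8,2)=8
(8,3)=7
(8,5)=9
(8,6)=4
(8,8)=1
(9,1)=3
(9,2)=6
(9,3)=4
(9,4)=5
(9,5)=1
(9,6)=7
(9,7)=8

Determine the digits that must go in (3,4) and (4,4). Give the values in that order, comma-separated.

For (3,4):
  Consider where 9 can go in column 4.
  (1,4) is out (row 1 already has a 9).
  (2,4) is out (row 2 already has a 9).
  (4,4) is out (row 4 already has a 9).
  (5,4) is out (row 5 already has a 9).
  (8,4) is out (row 8 already has a 9).
  So the only cell in column 4 that can hold 9 is (3,4).
  So (3,4) = 9.
For (4,4):
  Consider where 4 can go in box 5.
  (5,4) is out (row 5 already has a 4).
  (5,6) is out (row 5 already has a 4).
  (6,5) is out (row 6 already has a 4).
  So the only cell in box 5 that can hold 4 is (4,4).
  So (4,4) = 4.

9,4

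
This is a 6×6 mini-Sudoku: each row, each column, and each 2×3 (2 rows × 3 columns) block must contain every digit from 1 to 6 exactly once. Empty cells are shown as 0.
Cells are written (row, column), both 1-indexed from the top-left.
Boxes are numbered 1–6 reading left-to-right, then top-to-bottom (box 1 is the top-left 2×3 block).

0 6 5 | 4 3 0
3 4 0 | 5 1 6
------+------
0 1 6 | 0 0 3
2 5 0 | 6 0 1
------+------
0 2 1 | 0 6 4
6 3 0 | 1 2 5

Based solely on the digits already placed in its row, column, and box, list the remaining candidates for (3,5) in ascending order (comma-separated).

4,5

Row 3 already contains {1, 3, 6}.
Column 5 already contains {1, 2, 3, 6}.
Its 2×3 block (box 4) already contains {1, 3, 6}.
Removing those from 1–6 leaves {4, 5} as the candidates for (3,5).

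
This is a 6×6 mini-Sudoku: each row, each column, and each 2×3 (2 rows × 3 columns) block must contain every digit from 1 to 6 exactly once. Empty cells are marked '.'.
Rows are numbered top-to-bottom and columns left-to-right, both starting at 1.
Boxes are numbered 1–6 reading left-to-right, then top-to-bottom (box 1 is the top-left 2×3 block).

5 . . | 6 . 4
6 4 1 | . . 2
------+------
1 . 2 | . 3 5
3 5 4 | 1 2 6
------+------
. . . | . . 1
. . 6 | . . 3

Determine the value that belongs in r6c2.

1

Cell r6c2 itself could take any of {1, 2} by direct elimination.
Consider where 1 can go in row 6.
r6c1 is out (column 1 already has a 1).
r6c4 is out (column 4 already has a 1).
r6c5 is out (box 6 already has a 1).
So the only cell in row 6 that can hold 1 is r6c2.
Therefore r6c2 = 1.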